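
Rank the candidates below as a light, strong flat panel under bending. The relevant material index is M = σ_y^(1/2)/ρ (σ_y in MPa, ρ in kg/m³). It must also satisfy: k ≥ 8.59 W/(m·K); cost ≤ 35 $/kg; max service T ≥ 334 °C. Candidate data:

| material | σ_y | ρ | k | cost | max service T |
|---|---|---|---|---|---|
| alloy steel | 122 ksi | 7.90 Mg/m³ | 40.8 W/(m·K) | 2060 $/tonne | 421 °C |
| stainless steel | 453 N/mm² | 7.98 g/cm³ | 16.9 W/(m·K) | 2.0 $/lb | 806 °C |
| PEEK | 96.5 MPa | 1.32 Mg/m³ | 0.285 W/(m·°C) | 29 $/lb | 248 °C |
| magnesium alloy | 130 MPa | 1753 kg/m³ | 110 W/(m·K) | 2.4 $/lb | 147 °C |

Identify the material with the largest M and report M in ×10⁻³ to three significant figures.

alloy steel, M = 3.67×10⁻³

Screen on constraints: k ≥ 8.59 W/(m·K); cost ≤ 35 $/kg; max service T ≥ 334 °C. Survivors: alloy steel, stainless steel.
Putting every candidate on a common basis:
  alloy steel: σ_y = 841.2 MPa, ρ = 7900 kg/m³
  stainless steel: σ_y = 453.0 MPa, ρ = 7980 kg/m³
  alloy steel: M = 3.67×10⁻³
  stainless steel: M = 2.67×10⁻³
Alloy steel ranks first.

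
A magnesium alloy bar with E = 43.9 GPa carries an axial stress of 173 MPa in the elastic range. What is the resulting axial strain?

ε = σ/E = 173 / 43900 = 3.94×10⁻³.

3.94×10⁻³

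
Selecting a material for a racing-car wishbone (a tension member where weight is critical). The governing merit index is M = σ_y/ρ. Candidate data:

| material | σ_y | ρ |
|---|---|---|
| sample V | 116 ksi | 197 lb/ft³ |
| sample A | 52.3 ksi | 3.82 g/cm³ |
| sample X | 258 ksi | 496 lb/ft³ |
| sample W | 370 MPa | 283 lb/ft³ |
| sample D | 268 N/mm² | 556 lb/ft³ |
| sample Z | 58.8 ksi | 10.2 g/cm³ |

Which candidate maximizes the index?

Convert each candidate to consistent units, then evaluate M:
  sample V: σ_y = 799.8 MPa, ρ = 3156 kg/m³
  sample A: σ_y = 360.6 MPa, ρ = 3820 kg/m³
  sample X: σ_y = 1779 MPa, ρ = 7945 kg/m³
  sample W: σ_y = 370.0 MPa, ρ = 4533 kg/m³
  sample D: σ_y = 268.0 MPa, ρ = 8906 kg/m³
  sample Z: σ_y = 405.4 MPa, ρ = 10200 kg/m³
  sample V: M = 253 kN·m/kg
  sample X: M = 224 kN·m/kg
  sample A: M = 94.4 kN·m/kg
  sample W: M = 81.6 kN·m/kg
  sample Z: M = 39.7 kN·m/kg
  sample D: M = 30.1 kN·m/kg
Highest index: sample V.

sample V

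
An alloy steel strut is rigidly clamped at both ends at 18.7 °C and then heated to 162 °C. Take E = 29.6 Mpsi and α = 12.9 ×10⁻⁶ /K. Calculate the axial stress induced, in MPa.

E = 29.6 Mpsi = 204.1 GPa.
ΔT = 143.3 K. Constrained thermal stress σ = E·α·ΔT = 204.1×10³ MPa × 12.9×10⁻⁶ × 143.3 = 377 MPa (compressive).

377 MPa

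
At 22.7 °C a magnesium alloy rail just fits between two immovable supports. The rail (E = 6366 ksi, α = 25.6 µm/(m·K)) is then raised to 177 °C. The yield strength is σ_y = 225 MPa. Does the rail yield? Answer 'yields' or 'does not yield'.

E = 6366 ksi = 43.89 GPa.
ΔT = 154.3 K. Constrained thermal stress σ = E·α·ΔT = 43.89×10³ MPa × 25.6×10⁻⁶ × 154.3 = 173 MPa (compressive).
Compare to σ_y = 225 MPa: σ < σ_y, so it does not yield.

does not yield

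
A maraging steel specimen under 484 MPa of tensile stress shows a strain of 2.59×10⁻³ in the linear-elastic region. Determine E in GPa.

E = σ/ε = 484 MPa / 2.59×10⁻³ = 186900 MPa = 187 GPa.

187 GPa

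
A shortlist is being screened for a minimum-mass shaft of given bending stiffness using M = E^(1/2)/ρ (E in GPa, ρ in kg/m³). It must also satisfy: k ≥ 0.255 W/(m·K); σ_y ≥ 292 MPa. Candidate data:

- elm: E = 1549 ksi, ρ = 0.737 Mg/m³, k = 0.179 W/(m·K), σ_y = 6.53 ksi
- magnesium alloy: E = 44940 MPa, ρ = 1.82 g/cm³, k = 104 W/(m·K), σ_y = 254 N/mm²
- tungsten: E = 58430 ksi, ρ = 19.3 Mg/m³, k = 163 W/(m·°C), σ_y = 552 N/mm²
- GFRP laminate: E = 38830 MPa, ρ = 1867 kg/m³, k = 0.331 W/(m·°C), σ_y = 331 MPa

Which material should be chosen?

Screen on constraints: k ≥ 0.255 W/(m·K); σ_y ≥ 292 MPa. Survivors: tungsten, GFRP laminate.
Putting every candidate on a common basis:
  tungsten: E = 402.9 GPa, ρ = 19300 kg/m³
  GFRP laminate: E = 38.83 GPa, ρ = 1867 kg/m³
  GFRP laminate: M = 3.34×10⁻³
  tungsten: M = 1.04×10⁻³
The maximum is for GFRP laminate.

GFRP laminate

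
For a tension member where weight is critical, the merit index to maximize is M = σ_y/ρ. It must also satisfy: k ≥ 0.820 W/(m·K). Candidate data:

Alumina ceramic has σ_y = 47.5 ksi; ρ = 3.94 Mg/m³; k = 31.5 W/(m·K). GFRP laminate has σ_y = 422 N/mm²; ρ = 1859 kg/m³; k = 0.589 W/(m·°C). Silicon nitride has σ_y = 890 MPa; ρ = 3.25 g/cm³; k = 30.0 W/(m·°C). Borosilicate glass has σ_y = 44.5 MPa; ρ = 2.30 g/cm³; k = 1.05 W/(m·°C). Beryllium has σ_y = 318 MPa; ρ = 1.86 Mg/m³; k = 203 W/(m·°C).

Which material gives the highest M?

Screen on constraints: k ≥ 0.820 W/(m·K). Survivors: alumina ceramic, silicon nitride, borosilicate glass, beryllium.
In SI units:
  alumina ceramic: σ_y = 327.5 MPa, ρ = 3940 kg/m³
  silicon nitride: σ_y = 890.0 MPa, ρ = 3250 kg/m³
  borosilicate glass: σ_y = 44.50 MPa, ρ = 2300 kg/m³
  beryllium: σ_y = 318.0 MPa, ρ = 1860 kg/m³
  silicon nitride: M = 274 kN·m/kg
  beryllium: M = 171 kN·m/kg
  alumina ceramic: M = 83.1 kN·m/kg
  borosilicate glass: M = 19.3 kN·m/kg
The maximum is for silicon nitride.

silicon nitride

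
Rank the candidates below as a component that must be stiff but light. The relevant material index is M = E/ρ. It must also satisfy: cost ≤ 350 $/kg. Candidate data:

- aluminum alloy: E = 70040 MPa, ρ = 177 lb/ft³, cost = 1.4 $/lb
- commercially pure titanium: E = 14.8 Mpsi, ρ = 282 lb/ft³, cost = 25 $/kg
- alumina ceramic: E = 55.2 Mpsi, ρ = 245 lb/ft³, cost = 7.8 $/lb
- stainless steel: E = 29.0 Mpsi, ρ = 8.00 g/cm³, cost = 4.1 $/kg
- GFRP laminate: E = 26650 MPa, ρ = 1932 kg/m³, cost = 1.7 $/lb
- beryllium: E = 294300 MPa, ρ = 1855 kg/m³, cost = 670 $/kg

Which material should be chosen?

Screen on constraints: cost ≤ 350 $/kg. Survivors: aluminum alloy, commercially pure titanium, alumina ceramic, stainless steel, GFRP laminate.
Putting every candidate on a common basis:
  aluminum alloy: E = 70.04 GPa, ρ = 2835 kg/m³
  commercially pure titanium: E = 102.0 GPa, ρ = 4517 kg/m³
  alumina ceramic: E = 380.6 GPa, ρ = 3925 kg/m³
  stainless steel: E = 199.9 GPa, ρ = 8000 kg/m³
  GFRP laminate: E = 26.65 GPa, ρ = 1932 kg/m³
  alumina ceramic: M = 97.0 MN·m/kg
  stainless steel: M = 25.0 MN·m/kg
  aluminum alloy: M = 24.7 MN·m/kg
  commercially pure titanium: M = 22.6 MN·m/kg
  GFRP laminate: M = 13.8 MN·m/kg
The maximum is for alumina ceramic.

alumina ceramic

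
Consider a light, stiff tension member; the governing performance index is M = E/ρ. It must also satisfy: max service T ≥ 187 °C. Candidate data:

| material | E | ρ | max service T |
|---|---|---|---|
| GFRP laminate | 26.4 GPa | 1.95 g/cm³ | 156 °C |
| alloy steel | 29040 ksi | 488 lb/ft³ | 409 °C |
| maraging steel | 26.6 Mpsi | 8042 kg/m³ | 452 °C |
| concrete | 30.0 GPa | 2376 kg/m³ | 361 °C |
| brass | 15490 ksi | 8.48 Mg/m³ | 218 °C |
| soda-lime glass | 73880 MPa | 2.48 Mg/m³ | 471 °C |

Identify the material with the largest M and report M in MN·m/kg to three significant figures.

Screen on constraints: max service T ≥ 187 °C. Survivors: alloy steel, maraging steel, concrete, brass, soda-lime glass.
Putting every candidate on a common basis:
  alloy steel: E = 200.2 GPa, ρ = 7817 kg/m³
  maraging steel: E = 183.4 GPa, ρ = 8042 kg/m³
  concrete: E = 30.00 GPa, ρ = 2376 kg/m³
  brass: E = 106.8 GPa, ρ = 8480 kg/m³
  soda-lime glass: E = 73.88 GPa, ρ = 2480 kg/m³
  soda-lime glass: M = 29.8 MN·m/kg
  alloy steel: M = 25.6 MN·m/kg
  maraging steel: M = 22.8 MN·m/kg
  concrete: M = 12.6 MN·m/kg
  brass: M = 12.6 MN·m/kg
Soda-lime glass has the largest M.

soda-lime glass, M = 29.8 MN·m/kg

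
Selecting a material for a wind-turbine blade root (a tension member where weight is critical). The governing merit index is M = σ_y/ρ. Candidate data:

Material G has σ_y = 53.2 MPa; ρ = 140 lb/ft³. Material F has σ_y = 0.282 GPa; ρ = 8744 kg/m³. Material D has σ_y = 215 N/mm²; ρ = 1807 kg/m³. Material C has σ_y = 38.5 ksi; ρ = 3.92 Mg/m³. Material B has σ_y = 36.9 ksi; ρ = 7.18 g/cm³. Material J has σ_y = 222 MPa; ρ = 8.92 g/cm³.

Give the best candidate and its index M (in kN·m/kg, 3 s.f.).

After converting to SI:
  material G: σ_y = 53.20 MPa, ρ = 2243 kg/m³
  material F: σ_y = 282.0 MPa, ρ = 8744 kg/m³
  material D: σ_y = 215.0 MPa, ρ = 1807 kg/m³
  material C: σ_y = 265.4 MPa, ρ = 3920 kg/m³
  material B: σ_y = 254.4 MPa, ρ = 7180 kg/m³
  material J: σ_y = 222.0 MPa, ρ = 8920 kg/m³
  material D: M = 119 kN·m/kg
  material C: M = 67.7 kN·m/kg
  material B: M = 35.4 kN·m/kg
  material F: M = 32.3 kN·m/kg
  material J: M = 24.9 kN·m/kg
  material G: M = 23.7 kN·m/kg
The maximum is for material D.

material D, M = 119 kN·m/kg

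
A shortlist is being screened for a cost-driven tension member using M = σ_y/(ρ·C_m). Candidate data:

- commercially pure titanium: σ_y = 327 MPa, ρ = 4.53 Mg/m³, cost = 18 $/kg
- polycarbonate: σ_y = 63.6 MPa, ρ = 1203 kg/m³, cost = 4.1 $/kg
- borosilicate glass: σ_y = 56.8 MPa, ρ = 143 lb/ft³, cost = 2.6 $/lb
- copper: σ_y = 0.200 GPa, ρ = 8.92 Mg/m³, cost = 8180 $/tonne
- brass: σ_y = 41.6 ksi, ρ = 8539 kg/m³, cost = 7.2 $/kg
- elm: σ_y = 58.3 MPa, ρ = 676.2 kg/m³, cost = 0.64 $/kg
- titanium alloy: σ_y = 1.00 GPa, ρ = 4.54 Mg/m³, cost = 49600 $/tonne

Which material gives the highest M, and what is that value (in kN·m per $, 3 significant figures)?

elm, M = 135 kN·m per $

Putting every candidate on a common basis:
  commercially pure titanium: σ_y = 327.0 MPa, ρ = 4530 kg/m³, cost = 18.00 $/kg
  polycarbonate: σ_y = 63.60 MPa, ρ = 1203 kg/m³, cost = 4.100 $/kg
  borosilicate glass: σ_y = 56.80 MPa, ρ = 2291 kg/m³, cost = 5.732 $/kg
  copper: σ_y = 200.0 MPa, ρ = 8920 kg/m³, cost = 8.180 $/kg
  brass: σ_y = 286.8 MPa, ρ = 8539 kg/m³, cost = 7.200 $/kg
  elm: σ_y = 58.30 MPa, ρ = 676.2 kg/m³, cost = 0.6400 $/kg
  titanium alloy: σ_y = 1000 MPa, ρ = 4540 kg/m³, cost = 49.60 $/kg
  elm: M = 135 kN·m per $
  polycarbonate: M = 12.9 kN·m per $
  brass: M = 4.67 kN·m per $
  titanium alloy: M = 4.44 kN·m per $
  borosilicate glass: M = 4.33 kN·m per $
  commercially pure titanium: M = 4.01 kN·m per $
  copper: M = 2.74 kN·m per $
Elm ranks first.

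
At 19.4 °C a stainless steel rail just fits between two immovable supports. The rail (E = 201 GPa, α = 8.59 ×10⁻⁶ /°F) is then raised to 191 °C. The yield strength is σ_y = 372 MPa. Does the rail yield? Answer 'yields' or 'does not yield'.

α = 8.59×10⁻⁶/°F × 9/5 = 15.5×10⁻⁶/K.
ΔT = 171.6 K. Constrained thermal stress σ = E·α·ΔT = 201.0×10³ MPa × 15.5×10⁻⁶ × 171.6 = 533 MPa (compressive).
Compare to σ_y = 372 MPa: σ ≥ σ_y, so it yields.

yields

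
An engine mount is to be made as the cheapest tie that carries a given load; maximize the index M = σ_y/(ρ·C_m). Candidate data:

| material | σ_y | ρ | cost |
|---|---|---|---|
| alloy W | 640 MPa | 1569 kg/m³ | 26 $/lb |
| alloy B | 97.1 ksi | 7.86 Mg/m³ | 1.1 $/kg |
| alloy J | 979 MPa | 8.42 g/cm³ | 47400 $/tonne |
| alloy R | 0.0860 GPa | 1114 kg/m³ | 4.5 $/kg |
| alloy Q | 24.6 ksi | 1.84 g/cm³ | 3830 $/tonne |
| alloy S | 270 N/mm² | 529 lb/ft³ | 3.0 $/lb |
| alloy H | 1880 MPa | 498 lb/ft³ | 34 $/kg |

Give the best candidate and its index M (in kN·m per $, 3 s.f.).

After converting to SI:
  alloy W: σ_y = 640.0 MPa, ρ = 1569 kg/m³, cost = 57.32 $/kg
  alloy B: σ_y = 669.5 MPa, ρ = 7860 kg/m³, cost = 1.100 $/kg
  alloy J: σ_y = 979.0 MPa, ρ = 8420 kg/m³, cost = 47.40 $/kg
  alloy R: σ_y = 86.00 MPa, ρ = 1114 kg/m³, cost = 4.500 $/kg
  alloy Q: σ_y = 169.6 MPa, ρ = 1840 kg/m³, cost = 3.830 $/kg
  alloy S: σ_y = 270.0 MPa, ρ = 8474 kg/m³, cost = 6.614 $/kg
  alloy H: σ_y = 1880 MPa, ρ = 7977 kg/m³, cost = 34.00 $/kg
  alloy B: M = 77.4 kN·m per $
  alloy Q: M = 24.1 kN·m per $
  alloy R: M = 17.2 kN·m per $
  alloy W: M = 7.12 kN·m per $
  alloy H: M = 6.93 kN·m per $
  alloy S: M = 4.82 kN·m per $
  alloy J: M = 2.45 kN·m per $
Alloy B has the largest M.

alloy B, M = 77.4 kN·m per $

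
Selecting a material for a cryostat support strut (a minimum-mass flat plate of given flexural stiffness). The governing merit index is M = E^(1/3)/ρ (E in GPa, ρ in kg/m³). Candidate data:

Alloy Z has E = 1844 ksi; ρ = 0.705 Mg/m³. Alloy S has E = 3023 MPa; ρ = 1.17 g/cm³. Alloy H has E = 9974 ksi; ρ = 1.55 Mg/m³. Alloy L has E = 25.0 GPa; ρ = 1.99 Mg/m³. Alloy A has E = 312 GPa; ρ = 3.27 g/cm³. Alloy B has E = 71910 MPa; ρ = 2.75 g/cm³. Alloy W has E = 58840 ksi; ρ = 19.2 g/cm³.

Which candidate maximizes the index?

In SI units:
  alloy Z: E = 12.71 GPa, ρ = 705.0 kg/m³
  alloy S: E = 3.023 GPa, ρ = 1170 kg/m³
  alloy H: E = 68.77 GPa, ρ = 1550 kg/m³
  alloy L: E = 25.00 GPa, ρ = 1990 kg/m³
  alloy A: E = 312.0 GPa, ρ = 3270 kg/m³
  alloy B: E = 71.91 GPa, ρ = 2750 kg/m³
  alloy W: E = 405.7 GPa, ρ = 19200 kg/m³
  alloy Z: M = 3.31×10⁻³
  alloy H: M = 2.64×10⁻³
  alloy A: M = 2.07×10⁻³
  alloy B: M = 1.51×10⁻³
  alloy L: M = 1.47×10⁻³
  alloy S: M = 1.24×10⁻³
  alloy W: M = 0.386×10⁻³
Highest index: alloy Z.

alloy Z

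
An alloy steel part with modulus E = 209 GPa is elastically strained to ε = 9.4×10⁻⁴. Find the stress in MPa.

σ = E·ε = 209000 MPa × 9.4×10⁻⁴ = 196 MPa.

196 MPa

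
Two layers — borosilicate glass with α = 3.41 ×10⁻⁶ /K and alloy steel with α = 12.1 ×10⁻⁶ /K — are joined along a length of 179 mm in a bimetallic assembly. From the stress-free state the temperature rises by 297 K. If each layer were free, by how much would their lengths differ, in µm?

Δα = |3.41 − 12.1|×10⁻⁶/K = 8.69×10⁻⁶/K.
ΔL_mismatch = Δα·L·ΔT = 8.69×10⁻⁶ × 179.0 mm × 297.0 K = 462 µm.

462 µm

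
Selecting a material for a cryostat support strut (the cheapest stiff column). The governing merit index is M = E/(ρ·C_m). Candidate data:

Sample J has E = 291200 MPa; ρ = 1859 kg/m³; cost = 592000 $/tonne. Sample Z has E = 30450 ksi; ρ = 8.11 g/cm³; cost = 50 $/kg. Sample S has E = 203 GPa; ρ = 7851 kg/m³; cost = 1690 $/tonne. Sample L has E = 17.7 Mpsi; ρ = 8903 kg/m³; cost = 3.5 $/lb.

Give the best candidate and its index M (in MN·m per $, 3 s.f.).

sample S, M = 15.3 MN·m per $

In SI units:
  sample J: E = 291.2 GPa, ρ = 1859 kg/m³, cost = 592.0 $/kg
  sample Z: E = 209.9 GPa, ρ = 8110 kg/m³, cost = 50.00 $/kg
  sample S: E = 203.0 GPa, ρ = 7851 kg/m³, cost = 1.690 $/kg
  sample L: E = 122.0 GPa, ρ = 8903 kg/m³, cost = 7.716 $/kg
  sample S: M = 15.3 MN·m per $
  sample L: M = 1.78 MN·m per $
  sample Z: M = 0.518 MN·m per $
  sample J: M = 0.265 MN·m per $
The maximum is for sample S.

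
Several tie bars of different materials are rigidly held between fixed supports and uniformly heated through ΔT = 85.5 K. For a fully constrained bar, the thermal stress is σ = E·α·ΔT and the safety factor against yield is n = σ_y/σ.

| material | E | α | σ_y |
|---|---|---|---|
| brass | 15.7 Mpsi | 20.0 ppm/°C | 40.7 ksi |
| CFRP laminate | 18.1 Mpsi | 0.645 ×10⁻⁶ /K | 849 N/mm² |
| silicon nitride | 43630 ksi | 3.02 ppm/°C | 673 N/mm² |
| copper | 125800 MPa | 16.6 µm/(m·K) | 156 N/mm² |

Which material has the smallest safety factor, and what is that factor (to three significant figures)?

copper, n = 0.874

Per material, after unit conversion:
  brass: E = 108.2, α = 20.0, σ_y = 280.6 → σ = 185 MPa, n = 1.52
  CFRP laminate: E = 124.8, α = 0.645, σ_y = 849.0 → σ = 6.88 MPa, n = 123
  silicon nitride: E = 300.8, α = 3.02, σ_y = 673.0 → σ = 77.7 MPa, n = 8.66
  copper: E = 125.8, α = 16.6, σ_y = 156.0 → σ = 179 MPa, n = 0.874
Copper has the lowest safety factor, n = 0.874.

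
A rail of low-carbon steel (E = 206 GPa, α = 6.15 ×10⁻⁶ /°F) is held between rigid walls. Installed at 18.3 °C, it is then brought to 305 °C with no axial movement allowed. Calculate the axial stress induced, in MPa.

654 MPa

α = 6.15×10⁻⁶/°F × 9/5 = 11.1×10⁻⁶/K.
ΔT = 286.7 K. Constrained thermal stress σ = E·α·ΔT = 206.0×10³ MPa × 11.1×10⁻⁶ × 286.7 = 654 MPa (compressive).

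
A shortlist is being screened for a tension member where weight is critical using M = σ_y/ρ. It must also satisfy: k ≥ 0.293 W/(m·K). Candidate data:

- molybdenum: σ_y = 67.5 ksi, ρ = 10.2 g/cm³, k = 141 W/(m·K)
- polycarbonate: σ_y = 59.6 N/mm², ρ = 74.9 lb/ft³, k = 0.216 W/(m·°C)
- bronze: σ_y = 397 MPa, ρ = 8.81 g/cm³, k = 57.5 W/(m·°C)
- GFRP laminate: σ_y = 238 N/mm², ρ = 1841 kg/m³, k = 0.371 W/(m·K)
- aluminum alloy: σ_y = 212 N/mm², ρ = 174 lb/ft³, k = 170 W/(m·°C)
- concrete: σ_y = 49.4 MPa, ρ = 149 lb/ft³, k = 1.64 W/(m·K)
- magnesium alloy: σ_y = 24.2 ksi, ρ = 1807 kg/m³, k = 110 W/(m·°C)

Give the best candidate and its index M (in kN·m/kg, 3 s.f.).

GFRP laminate, M = 129 kN·m/kg

Screen on constraints: k ≥ 0.293 W/(m·K). Survivors: molybdenum, bronze, GFRP laminate, aluminum alloy, concrete, magnesium alloy.
Convert each candidate to consistent units, then evaluate M:
  molybdenum: σ_y = 465.4 MPa, ρ = 10200 kg/m³
  bronze: σ_y = 397.0 MPa, ρ = 8810 kg/m³
  GFRP laminate: σ_y = 238.0 MPa, ρ = 1841 kg/m³
  aluminum alloy: σ_y = 212.0 MPa, ρ = 2787 kg/m³
  concrete: σ_y = 49.40 MPa, ρ = 2387 kg/m³
  magnesium alloy: σ_y = 166.9 MPa, ρ = 1807 kg/m³
  GFRP laminate: M = 129 kN·m/kg
  magnesium alloy: M = 92.3 kN·m/kg
  aluminum alloy: M = 76.1 kN·m/kg
  molybdenum: M = 45.6 kN·m/kg
  bronze: M = 45.1 kN·m/kg
  concrete: M = 20.7 kN·m/kg
GFRP laminate ranks first.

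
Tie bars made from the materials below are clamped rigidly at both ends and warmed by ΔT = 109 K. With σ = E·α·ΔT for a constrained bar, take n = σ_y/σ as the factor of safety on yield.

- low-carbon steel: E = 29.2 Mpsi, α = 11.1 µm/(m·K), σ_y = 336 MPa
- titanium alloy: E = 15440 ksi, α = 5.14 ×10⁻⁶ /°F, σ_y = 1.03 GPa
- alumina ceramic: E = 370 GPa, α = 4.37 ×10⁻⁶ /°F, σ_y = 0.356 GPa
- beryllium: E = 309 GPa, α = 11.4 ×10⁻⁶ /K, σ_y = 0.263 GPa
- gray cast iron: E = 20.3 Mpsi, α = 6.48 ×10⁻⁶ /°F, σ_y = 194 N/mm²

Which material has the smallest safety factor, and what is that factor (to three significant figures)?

beryllium, n = 0.685

In consistent units (E in GPa, α in ×10⁻⁶/K, σ_y in MPa):
  low-carbon steel: E = 201.3, α = 11.1, σ_y = 336.0 → σ = 244 MPa, n = 1.38
  titanium alloy: E = 106.5, α = 9.25, σ_y = 1030 → σ = 107 MPa, n = 9.59
  alumina ceramic: E = 370.0, α = 7.87, σ_y = 356.0 → σ = 317 MPa, n = 1.12
  beryllium: E = 309.0, α = 11.4, σ_y = 263.0 → σ = 384 MPa, n = 0.685
  gray cast iron: E = 140.0, α = 11.7, σ_y = 194.0 → σ = 178 MPa, n = 1.09
Smallest n: beryllium with n = 0.685.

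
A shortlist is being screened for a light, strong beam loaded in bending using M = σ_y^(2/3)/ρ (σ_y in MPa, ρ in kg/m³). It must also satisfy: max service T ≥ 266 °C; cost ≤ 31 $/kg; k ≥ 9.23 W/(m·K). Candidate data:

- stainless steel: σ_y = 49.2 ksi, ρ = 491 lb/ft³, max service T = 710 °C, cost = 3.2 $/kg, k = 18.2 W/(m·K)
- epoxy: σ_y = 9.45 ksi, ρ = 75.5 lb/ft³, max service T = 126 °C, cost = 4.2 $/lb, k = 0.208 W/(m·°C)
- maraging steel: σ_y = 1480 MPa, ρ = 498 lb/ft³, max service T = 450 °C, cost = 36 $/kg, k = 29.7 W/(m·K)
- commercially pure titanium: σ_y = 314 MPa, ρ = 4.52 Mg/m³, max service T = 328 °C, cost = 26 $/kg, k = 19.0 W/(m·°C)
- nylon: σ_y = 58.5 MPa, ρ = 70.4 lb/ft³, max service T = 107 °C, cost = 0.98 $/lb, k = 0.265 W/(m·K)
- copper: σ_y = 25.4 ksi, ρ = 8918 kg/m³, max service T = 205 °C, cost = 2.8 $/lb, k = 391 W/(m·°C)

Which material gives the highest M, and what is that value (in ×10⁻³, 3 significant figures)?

Screen on constraints: max service T ≥ 266 °C; cost ≤ 31 $/kg; k ≥ 9.23 W/(m·K). Survivors: stainless steel, commercially pure titanium.
Putting every candidate on a common basis:
  stainless steel: σ_y = 339.2 MPa, ρ = 7865 kg/m³
  commercially pure titanium: σ_y = 314.0 MPa, ρ = 4520 kg/m³
  commercially pure titanium: M = 10.2×10⁻³
  stainless steel: M = 6.18×10⁻³
Commercially pure titanium ranks first.

commercially pure titanium, M = 10.2×10⁻³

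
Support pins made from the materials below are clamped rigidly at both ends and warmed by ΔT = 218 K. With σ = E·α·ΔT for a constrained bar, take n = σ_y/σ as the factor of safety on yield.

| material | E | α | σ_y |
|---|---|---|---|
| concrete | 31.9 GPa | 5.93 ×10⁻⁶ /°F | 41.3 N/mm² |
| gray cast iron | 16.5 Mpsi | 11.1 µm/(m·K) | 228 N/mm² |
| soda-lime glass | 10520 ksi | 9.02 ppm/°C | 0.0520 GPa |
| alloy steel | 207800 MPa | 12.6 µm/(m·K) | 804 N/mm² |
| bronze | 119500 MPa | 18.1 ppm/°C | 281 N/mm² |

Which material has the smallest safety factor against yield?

soda-lime glass

Converting E to GPa, α to ×10⁻⁶/K, σ_y to MPa, then σ and n for each:
  concrete: E = 31.90, α = 10.7, σ_y = 41.30 → σ = 74.2 MPa, n = 0.556
  gray cast iron: E = 113.8, α = 11.1, σ_y = 228.0 → σ = 275 MPa, n = 0.828
  soda-lime glass: E = 72.53, α = 9.02, σ_y = 52.00 → σ = 143 MPa, n = 0.365
  alloy steel: E = 207.8, α = 12.6, σ_y = 804.0 → σ = 571 MPa, n = 1.41
  bronze: E = 119.5, α = 18.1, σ_y = 281.0 → σ = 472 MPa, n = 0.596
Soda-lime glass has the lowest safety factor, n = 0.365.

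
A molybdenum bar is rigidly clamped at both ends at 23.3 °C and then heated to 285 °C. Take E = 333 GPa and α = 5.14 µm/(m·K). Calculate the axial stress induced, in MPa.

448 MPa

ΔT = 261.7 K. Constrained thermal stress σ = E·α·ΔT = 333.0×10³ MPa × 5.14×10⁻⁶ × 261.7 = 448 MPa (compressive).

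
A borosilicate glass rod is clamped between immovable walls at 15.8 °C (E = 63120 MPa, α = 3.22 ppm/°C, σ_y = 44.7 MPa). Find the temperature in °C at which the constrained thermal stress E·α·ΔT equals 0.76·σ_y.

E = 63120 MPa = 63.12 GPa.
E·α·ΔT = 33.97 MPa ⇒ ΔT = 33.97 / (63.12×10³ × 3.22×10⁻⁶) = 167.1 K.
T = 15.8 + 167.1 = 182.9 °C.

183 °C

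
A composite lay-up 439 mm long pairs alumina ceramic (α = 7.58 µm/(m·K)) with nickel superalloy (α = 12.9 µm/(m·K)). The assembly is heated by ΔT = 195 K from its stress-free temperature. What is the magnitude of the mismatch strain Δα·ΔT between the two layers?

1.04×10⁻³

Δα = |7.58 − 12.9|×10⁻⁶/K = 5.32×10⁻⁶/K.
Mismatch strain = Δα·ΔT = 5.32×10⁻⁶ × 195.0 = 1.04×10⁻³.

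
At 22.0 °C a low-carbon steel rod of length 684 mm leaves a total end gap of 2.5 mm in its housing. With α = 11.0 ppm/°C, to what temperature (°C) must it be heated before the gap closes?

354 °C

α·L₀·ΔT = 2.5 mm ⇒ ΔT = 2.5 / (11.0×10⁻⁶ × 684.0) = 332.3 K.
T = 22.0 + 332.3 = 354.3 °C.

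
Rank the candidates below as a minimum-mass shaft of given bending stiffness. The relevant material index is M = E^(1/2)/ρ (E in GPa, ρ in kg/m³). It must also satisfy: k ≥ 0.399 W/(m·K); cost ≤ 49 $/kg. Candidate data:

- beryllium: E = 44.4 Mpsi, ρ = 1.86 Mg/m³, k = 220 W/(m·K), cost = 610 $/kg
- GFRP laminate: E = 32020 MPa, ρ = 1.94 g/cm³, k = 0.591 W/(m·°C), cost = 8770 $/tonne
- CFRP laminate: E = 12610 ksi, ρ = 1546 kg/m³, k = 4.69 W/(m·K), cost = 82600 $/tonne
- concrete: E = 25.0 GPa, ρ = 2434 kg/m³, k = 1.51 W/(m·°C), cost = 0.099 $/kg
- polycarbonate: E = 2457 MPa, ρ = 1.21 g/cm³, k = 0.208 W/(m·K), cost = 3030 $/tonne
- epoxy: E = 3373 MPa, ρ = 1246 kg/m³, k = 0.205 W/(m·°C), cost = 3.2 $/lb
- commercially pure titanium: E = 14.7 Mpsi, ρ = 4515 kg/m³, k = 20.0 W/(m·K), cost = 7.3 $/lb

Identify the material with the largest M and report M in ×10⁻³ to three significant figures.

GFRP laminate, M = 2.92×10⁻³

Screen on constraints: k ≥ 0.399 W/(m·K); cost ≤ 49 $/kg. Survivors: GFRP laminate, concrete, commercially pure titanium.
Convert each candidate to consistent units, then evaluate M:
  GFRP laminate: E = 32.02 GPa, ρ = 1940 kg/m³
  concrete: E = 25.00 GPa, ρ = 2434 kg/m³
  commercially pure titanium: E = 101.4 GPa, ρ = 4515 kg/m³
  GFRP laminate: M = 2.92×10⁻³
  commercially pure titanium: M = 2.23×10⁻³
  concrete: M = 2.05×10⁻³
The maximum is for GFRP laminate.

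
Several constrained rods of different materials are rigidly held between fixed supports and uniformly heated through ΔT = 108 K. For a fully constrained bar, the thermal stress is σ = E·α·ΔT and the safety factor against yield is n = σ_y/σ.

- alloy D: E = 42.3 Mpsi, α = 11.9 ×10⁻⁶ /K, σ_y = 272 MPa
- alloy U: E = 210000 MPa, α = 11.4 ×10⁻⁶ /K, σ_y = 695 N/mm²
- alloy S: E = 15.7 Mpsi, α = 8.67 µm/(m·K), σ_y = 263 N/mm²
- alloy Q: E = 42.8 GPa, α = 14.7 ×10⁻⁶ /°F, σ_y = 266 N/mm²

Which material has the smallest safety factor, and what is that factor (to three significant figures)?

With everything in SI (GPa, ×10⁻⁶/K, MPa):
  alloy D: E = 291.6, α = 11.9, σ_y = 272.0 → σ = 375 MPa, n = 0.726
  alloy U: E = 210.0, α = 11.4, σ_y = 695.0 → σ = 259 MPa, n = 2.69
  alloy S: E = 108.2, α = 8.67, σ_y = 263.0 → σ = 101 MPa, n = 2.59
  alloy Q: E = 42.80, α = 26.5, σ_y = 266.0 → σ = 122 MPa, n = 2.17
Smallest n: alloy D with n = 0.726.

alloy D, n = 0.726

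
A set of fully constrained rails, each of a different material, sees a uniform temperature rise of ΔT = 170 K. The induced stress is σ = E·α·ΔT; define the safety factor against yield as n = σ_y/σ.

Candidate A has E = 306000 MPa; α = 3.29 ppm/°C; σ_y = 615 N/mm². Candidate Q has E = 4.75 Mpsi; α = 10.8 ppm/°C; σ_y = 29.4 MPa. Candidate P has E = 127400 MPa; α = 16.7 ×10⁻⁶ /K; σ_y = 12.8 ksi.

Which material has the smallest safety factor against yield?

In consistent units (E in GPa, α in ×10⁻⁶/K, σ_y in MPa):
  candidate A: E = 306.0, α = 3.29, σ_y = 615.0 → σ = 171 MPa, n = 3.59
  candidate Q: E = 32.75, α = 10.8, σ_y = 29.40 → σ = 60.1 MPa, n = 0.489
  candidate P: E = 127.4, α = 16.7, σ_y = 88.25 → σ = 362 MPa, n = 0.244
Candidate P has the lowest safety factor, n = 0.244.

candidate P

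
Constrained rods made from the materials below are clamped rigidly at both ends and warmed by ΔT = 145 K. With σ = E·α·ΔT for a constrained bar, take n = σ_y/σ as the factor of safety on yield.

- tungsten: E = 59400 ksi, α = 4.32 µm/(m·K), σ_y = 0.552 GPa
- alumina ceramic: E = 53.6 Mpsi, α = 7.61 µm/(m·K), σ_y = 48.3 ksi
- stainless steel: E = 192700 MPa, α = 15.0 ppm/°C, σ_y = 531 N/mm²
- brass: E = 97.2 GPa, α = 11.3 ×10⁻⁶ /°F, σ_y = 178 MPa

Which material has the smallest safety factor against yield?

Converting E to GPa, α to ×10⁻⁶/K, σ_y to MPa, then σ and n for each:
  tungsten: E = 409.5, α = 4.32, σ_y = 552.0 → σ = 257 MPa, n = 2.15
  alumina ceramic: E = 369.6, α = 7.61, σ_y = 333.0 → σ = 408 MPa, n = 0.817
  stainless steel: E = 192.7, α = 15.0, σ_y = 531.0 → σ = 419 MPa, n = 1.27
  brass: E = 97.20, α = 20.3, σ_y = 178.0 → σ = 287 MPa, n = 0.621
Smallest n: brass with n = 0.621.

brass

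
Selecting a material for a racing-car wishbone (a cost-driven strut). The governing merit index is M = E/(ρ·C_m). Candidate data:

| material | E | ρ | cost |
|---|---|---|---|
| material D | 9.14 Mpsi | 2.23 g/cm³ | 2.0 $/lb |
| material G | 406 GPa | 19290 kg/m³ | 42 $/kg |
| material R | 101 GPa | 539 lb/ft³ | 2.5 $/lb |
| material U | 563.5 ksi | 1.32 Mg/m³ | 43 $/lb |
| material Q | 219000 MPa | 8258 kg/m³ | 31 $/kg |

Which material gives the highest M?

material D

Normalizing units and computing the index:
  material D: E = 63.02 GPa, ρ = 2230 kg/m³, cost = 4.409 $/kg
  material G: E = 406.0 GPa, ρ = 19290 kg/m³, cost = 42.00 $/kg
  material R: E = 101.0 GPa, ρ = 8634 kg/m³, cost = 5.511 $/kg
  material U: E = 3.885 GPa, ρ = 1320 kg/m³, cost = 94.80 $/kg
  material Q: E = 219.0 GPa, ρ = 8258 kg/m³, cost = 31.00 $/kg
  material D: M = 6.41 MN·m per $
  material R: M = 2.12 MN·m per $
  material Q: M = 0.855 MN·m per $
  material G: M = 0.501 MN·m per $
  material U: M = 0.0310 MN·m per $
Material D has the largest M.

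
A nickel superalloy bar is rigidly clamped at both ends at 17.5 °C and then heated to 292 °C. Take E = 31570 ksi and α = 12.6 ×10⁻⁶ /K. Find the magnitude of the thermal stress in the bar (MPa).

E = 31570 ksi = 217.7 GPa.
ΔT = 274.5 K. Constrained thermal stress σ = E·α·ΔT = 217.7×10³ MPa × 12.6×10⁻⁶ × 274.5 = 753 MPa (compressive).

753 MPa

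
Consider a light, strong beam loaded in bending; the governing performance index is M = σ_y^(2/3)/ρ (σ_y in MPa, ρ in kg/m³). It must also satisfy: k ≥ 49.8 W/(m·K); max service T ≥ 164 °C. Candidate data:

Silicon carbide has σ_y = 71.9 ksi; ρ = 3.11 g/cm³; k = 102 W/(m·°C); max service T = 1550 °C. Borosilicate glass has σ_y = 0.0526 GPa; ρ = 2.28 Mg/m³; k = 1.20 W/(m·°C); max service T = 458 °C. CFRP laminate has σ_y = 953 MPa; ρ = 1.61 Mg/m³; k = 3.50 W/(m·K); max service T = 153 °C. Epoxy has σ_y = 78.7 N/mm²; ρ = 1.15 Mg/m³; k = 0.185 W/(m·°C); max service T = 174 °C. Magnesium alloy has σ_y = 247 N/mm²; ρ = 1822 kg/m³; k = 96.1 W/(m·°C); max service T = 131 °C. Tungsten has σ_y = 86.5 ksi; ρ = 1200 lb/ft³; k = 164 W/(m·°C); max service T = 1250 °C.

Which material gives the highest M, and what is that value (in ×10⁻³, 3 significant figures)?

silicon carbide, M = 20.1×10⁻³

Screen on constraints: k ≥ 49.8 W/(m·K); max service T ≥ 164 °C. Survivors: silicon carbide, tungsten.
Normalizing units and computing the index:
  silicon carbide: σ_y = 495.7 MPa, ρ = 3110 kg/m³
  tungsten: σ_y = 596.4 MPa, ρ = 19220 kg/m³
  silicon carbide: M = 20.1×10⁻³
  tungsten: M = 3.69×10⁻³
The maximum is for silicon carbide.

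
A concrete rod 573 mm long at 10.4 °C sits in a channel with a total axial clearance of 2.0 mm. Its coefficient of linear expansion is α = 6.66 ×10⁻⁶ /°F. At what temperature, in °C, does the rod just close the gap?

α = 6.66×10⁻⁶/°F × 9/5 = 12.0×10⁻⁶/K.
α·L₀·ΔT = 2.0 mm ⇒ ΔT = 2.0 / (12.0×10⁻⁶ × 573.0) = 291.2 K.
T = 10.4 + 291.2 = 301.6 °C.

302 °C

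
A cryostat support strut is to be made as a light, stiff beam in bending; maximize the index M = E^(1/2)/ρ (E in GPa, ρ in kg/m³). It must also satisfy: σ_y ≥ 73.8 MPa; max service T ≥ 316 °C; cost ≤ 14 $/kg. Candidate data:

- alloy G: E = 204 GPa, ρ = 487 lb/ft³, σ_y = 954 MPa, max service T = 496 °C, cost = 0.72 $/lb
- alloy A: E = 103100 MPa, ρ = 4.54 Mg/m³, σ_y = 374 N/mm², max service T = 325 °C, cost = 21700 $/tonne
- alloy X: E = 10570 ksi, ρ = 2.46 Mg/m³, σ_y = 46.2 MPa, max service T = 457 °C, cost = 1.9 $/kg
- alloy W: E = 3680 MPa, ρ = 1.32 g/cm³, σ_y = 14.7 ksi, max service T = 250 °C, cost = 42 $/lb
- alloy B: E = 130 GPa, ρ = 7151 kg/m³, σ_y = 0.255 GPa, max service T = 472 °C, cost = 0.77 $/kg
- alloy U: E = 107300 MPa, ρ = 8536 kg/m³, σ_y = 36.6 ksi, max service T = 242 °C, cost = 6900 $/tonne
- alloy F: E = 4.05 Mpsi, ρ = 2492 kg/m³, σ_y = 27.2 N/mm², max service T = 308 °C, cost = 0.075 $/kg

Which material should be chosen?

alloy G

Screen on constraints: σ_y ≥ 73.8 MPa; max service T ≥ 316 °C; cost ≤ 14 $/kg. Survivors: alloy G, alloy B.
In SI units:
  alloy G: E = 204.0 GPa, ρ = 7801 kg/m³
  alloy B: E = 130.0 GPa, ρ = 7151 kg/m³
  alloy G: M = 1.83×10⁻³
  alloy B: M = 1.59×10⁻³
The maximum is for alloy G.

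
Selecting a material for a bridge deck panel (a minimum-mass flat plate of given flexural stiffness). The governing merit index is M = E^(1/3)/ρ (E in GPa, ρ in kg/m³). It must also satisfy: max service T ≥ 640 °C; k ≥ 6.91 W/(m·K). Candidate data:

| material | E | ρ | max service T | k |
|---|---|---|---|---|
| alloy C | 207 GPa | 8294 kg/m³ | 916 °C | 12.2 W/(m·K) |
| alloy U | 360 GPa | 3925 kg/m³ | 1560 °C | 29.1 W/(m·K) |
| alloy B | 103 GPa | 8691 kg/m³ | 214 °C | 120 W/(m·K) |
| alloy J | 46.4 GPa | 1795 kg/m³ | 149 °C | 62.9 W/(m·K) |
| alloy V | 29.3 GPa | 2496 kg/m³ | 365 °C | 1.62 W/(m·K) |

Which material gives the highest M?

alloy U

Screen on constraints: max service T ≥ 640 °C; k ≥ 6.91 W/(m·K). Survivors: alloy C, alloy U.
Per-candidate index values:
  alloy U: M = 1.81×10⁻³
  alloy C: M = 0.713×10⁻³
Alloy U ranks first.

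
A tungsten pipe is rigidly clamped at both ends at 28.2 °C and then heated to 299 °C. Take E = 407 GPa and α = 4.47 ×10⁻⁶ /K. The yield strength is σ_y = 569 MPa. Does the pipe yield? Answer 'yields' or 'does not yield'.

ΔT = 270.8 K. Constrained thermal stress σ = E·α·ΔT = 407.0×10³ MPa × 4.47×10⁻⁶ × 270.8 = 493 MPa (compressive).
Compare to σ_y = 569 MPa: σ < σ_y, so it does not yield.

does not yield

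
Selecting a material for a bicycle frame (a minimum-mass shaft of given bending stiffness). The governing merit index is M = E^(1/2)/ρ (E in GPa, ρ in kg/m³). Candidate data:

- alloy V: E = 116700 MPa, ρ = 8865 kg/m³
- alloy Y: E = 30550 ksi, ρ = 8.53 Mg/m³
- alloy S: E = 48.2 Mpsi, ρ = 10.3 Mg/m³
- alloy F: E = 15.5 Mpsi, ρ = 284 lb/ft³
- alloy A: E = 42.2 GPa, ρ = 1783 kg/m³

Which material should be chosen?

After converting to SI:
  alloy V: E = 116.7 GPa, ρ = 8865 kg/m³
  alloy Y: E = 210.6 GPa, ρ = 8530 kg/m³
  alloy S: E = 332.3 GPa, ρ = 10300 kg/m³
  alloy F: E = 106.9 GPa, ρ = 4549 kg/m³
  alloy A: E = 42.20 GPa, ρ = 1783 kg/m³
  alloy A: M = 3.64×10⁻³
  alloy F: M = 2.27×10⁻³
  alloy S: M = 1.77×10⁻³
  alloy Y: M = 1.70×10⁻³
  alloy V: M = 1.22×10⁻³
Highest index: alloy A.

alloy A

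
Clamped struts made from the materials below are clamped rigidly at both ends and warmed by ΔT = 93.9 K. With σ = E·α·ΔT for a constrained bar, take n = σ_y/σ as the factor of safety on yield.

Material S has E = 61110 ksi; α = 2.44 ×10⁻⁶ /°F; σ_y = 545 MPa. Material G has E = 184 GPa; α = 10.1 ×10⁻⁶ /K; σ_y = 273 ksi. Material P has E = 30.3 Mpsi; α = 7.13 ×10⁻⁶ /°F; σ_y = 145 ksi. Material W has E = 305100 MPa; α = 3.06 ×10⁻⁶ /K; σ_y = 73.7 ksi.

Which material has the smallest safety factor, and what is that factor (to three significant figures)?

material S, n = 3.14

Converting E to GPa, α to ×10⁻⁶/K, σ_y to MPa, then σ and n for each:
  material S: E = 421.3, α = 4.39, σ_y = 545.0 → σ = 174 MPa, n = 3.14
  material G: E = 184.0, α = 10.1, σ_y = 1882 → σ = 175 MPa, n = 10.8
  material P: E = 208.9, α = 12.8, σ_y = 999.7 → σ = 252 MPa, n = 3.97
  material W: E = 305.1, α = 3.06, σ_y = 508.1 → σ = 87.7 MPa, n = 5.80
The minimum is material S at n = 3.14.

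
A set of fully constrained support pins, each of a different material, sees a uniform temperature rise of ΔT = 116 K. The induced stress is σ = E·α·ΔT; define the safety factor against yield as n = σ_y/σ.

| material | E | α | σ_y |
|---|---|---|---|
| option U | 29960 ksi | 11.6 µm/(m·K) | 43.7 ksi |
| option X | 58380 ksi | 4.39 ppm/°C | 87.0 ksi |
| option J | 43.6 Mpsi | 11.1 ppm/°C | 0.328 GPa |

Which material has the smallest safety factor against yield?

In consistent units (E in GPa, α in ×10⁻⁶/K, σ_y in MPa):
  option U: E = 206.6, α = 11.6, σ_y = 301.3 → σ = 278 MPa, n = 1.08
  option X: E = 402.5, α = 4.39, σ_y = 599.8 → σ = 205 MPa, n = 2.93
  option J: E = 300.6, α = 11.1, σ_y = 328.0 → σ = 387 MPa, n = 0.847
Option J has the lowest safety factor, n = 0.847.

option J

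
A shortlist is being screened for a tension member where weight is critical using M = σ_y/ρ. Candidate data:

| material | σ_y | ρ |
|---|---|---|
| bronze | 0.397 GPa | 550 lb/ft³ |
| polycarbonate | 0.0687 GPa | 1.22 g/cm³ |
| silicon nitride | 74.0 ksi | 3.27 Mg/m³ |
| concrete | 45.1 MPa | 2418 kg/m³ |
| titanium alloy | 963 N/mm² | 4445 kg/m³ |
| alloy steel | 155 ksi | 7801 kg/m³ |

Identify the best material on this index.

titanium alloy

Convert each candidate to consistent units, then evaluate M:
  bronze: σ_y = 397.0 MPa, ρ = 8810 kg/m³
  polycarbonate: σ_y = 68.70 MPa, ρ = 1220 kg/m³
  silicon nitride: σ_y = 510.2 MPa, ρ = 3270 kg/m³
  concrete: σ_y = 45.10 MPa, ρ = 2418 kg/m³
  titanium alloy: σ_y = 963.0 MPa, ρ = 4445 kg/m³
  alloy steel: σ_y = 1069 MPa, ρ = 7801 kg/m³
  titanium alloy: M = 217 kN·m/kg
  silicon nitride: M = 156 kN·m/kg
  alloy steel: M = 137 kN·m/kg
  polycarbonate: M = 56.3 kN·m/kg
  bronze: M = 45.1 kN·m/kg
  concrete: M = 18.7 kN·m/kg
Titanium alloy ranks first.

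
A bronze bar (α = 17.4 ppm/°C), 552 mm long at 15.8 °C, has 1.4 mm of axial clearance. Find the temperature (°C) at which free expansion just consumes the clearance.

162 °C

α·L₀·ΔT = 1.4 mm ⇒ ΔT = 1.4 / (17.4×10⁻⁶ × 552.0) = 145.8 K.
T = 15.8 + 145.8 = 161.6 °C.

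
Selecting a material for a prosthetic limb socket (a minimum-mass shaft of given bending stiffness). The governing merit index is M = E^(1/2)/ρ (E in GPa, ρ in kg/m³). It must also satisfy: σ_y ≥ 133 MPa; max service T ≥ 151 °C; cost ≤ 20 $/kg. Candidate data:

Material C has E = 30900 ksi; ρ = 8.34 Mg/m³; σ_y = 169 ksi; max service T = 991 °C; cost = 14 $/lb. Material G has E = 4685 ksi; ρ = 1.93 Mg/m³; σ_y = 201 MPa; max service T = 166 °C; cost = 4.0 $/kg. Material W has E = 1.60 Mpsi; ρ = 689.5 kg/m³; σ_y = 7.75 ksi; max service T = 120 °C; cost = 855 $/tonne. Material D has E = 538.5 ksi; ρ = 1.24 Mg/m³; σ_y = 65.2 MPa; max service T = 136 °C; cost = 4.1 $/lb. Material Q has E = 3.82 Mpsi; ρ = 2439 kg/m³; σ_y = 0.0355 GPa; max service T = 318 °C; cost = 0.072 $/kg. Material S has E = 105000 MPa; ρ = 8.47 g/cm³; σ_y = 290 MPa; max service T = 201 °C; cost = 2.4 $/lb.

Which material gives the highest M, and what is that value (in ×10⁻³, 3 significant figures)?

material G, M = 2.94×10⁻³

Screen on constraints: σ_y ≥ 133 MPa; max service T ≥ 151 °C; cost ≤ 20 $/kg. Survivors: material G, material S.
After converting to SI:
  material G: E = 32.30 GPa, ρ = 1930 kg/m³
  material S: E = 105.0 GPa, ρ = 8470 kg/m³
  material G: M = 2.94×10⁻³
  material S: M = 1.21×10⁻³
Material G ranks first.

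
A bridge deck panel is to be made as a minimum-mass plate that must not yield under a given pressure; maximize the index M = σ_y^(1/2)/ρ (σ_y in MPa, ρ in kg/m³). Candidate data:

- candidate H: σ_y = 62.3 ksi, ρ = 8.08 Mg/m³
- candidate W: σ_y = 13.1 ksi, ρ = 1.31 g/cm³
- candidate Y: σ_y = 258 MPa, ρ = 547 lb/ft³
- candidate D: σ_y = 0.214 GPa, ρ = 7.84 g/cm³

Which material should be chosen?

Normalizing units and computing the index:
  candidate H: σ_y = 429.5 MPa, ρ = 8080 kg/m³
  candidate W: σ_y = 90.32 MPa, ρ = 1310 kg/m³
  candidate Y: σ_y = 258.0 MPa, ρ = 8762 kg/m³
  candidate D: σ_y = 214.0 MPa, ρ = 7840 kg/m³
  candidate W: M = 7.25×10⁻³
  candidate H: M = 2.57×10⁻³
  candidate D: M = 1.87×10⁻³
  candidate Y: M = 1.83×10⁻³
Candidate W has the largest M.

candidate W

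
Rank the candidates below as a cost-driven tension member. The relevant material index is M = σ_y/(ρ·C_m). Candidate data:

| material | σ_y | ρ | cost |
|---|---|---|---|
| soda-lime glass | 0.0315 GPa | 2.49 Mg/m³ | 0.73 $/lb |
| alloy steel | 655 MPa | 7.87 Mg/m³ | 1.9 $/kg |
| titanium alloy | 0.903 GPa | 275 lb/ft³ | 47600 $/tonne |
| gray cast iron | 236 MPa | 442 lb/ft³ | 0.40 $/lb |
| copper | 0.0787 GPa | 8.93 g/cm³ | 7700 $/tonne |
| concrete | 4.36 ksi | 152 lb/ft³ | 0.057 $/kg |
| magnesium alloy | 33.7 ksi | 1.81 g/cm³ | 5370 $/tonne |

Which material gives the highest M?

Convert each candidate to consistent units, then evaluate M:
  soda-lime glass: σ_y = 31.50 MPa, ρ = 2490 kg/m³, cost = 1.609 $/kg
  alloy steel: σ_y = 655.0 MPa, ρ = 7870 kg/m³, cost = 1.900 $/kg
  titanium alloy: σ_y = 903.0 MPa, ρ = 4405 kg/m³, cost = 47.60 $/kg
  gray cast iron: σ_y = 236.0 MPa, ρ = 7080 kg/m³, cost = 0.8818 $/kg
  copper: σ_y = 78.70 MPa, ρ = 8930 kg/m³, cost = 7.700 $/kg
  concrete: σ_y = 30.06 MPa, ρ = 2435 kg/m³, cost = 0.05700 $/kg
  magnesium alloy: σ_y = 232.4 MPa, ρ = 1810 kg/m³, cost = 5.370 $/kg
  concrete: M = 217 kN·m per $
  alloy steel: M = 43.8 kN·m per $
  gray cast iron: M = 37.8 kN·m per $
  magnesium alloy: M = 23.9 kN·m per $
  soda-lime glass: M = 7.86 kN·m per $
  titanium alloy: M = 4.31 kN·m per $
  copper: M = 1.14 kN·m per $
Concrete has the largest M.

concrete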